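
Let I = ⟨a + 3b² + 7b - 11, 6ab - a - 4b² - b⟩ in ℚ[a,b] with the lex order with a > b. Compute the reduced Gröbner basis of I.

G = {a + 3b² + 7b - 11, b³ + 43/18b² - 4b + 11/18}

f_1 = a + 3b² + 7b - 11, LT = a.
f_2 = 6ab - a - 4b² - b, LT = ab.

S(f_1,f_2): lcm = ab. S = ⅙a + 3b³ + 23/3b² - 65/6b.
  reduce S modulo (f_1, f_2):
  remainder 3b³ + 43/6b² - 12b + 11/6 ≠ 0; add g_3 = 3b³ + 43/6b² - 12b + 11/6 to the basis.

The other S-polynomials (S(f_1,g_3), S(f_2,g_3)) all reduce to 0 modulo the current basis, so we have a Gröbner basis.
Inter-reduce: drop elements whose leading term is divisible by another's, tail-reduce, and make monic.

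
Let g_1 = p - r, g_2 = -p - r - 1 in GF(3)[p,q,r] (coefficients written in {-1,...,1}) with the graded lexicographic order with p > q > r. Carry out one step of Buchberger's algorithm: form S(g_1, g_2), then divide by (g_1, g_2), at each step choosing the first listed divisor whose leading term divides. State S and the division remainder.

S(g_1, g_2) = r - 1; remainder on division = r - 1.

lcm(LM(g_1), LM(g_2)) = p.
S = (lcm/LT(g_1))·g_1 − (lcm/LT(g_2))·g_2 = r - 1.
Reduce S modulo (g_1, g_2) in that order:
  leading term r: no divisor's leading term divides it; move r to the remainder.
  leading term 1: no divisor's leading term divides it; move -1 to the remainder.
The remainder r - 1 is nonzero, so it would be added as the next basis element.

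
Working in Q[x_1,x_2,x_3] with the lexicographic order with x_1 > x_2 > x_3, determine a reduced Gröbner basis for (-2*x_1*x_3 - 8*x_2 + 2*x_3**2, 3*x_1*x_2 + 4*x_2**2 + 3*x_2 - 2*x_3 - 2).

Buchberger's algorithm terminates because the ascending chain of leading-term ideals stabilizes.

f_1 = -2*x_1*x_3 - 8*x_2 + 2*x_3**2, LT = x_1*x_3.
f_2 = 3*x_1*x_2 + 4*x_2**2 + 3*x_2 - 2*x_3 - 2, LT = x_1*x_2.

S(f_1,f_2): lcm = x_1*x_2*x_3. S = -4/3*x_2**2*x_3 + 4*x_2**2 - x_2*x_3**2 - x_2*x_3 + 2/3*x_3**2 + 2/3*x_3.
  leading term x_2**2*x_3: no divisor's leading term divides it; move -4/3*x_2**2*x_3 to the remainder.
  leading term x_2**2: no divisor's leading term divides it; move 4*x_2**2 to the remainder.
  leading term x_2*x_3**2: no divisor's leading term divides it; move -x_2*x_3**2 to the remainder.
  leading term x_2*x_3: no divisor's leading term divides it; move -x_2*x_3 to the remainder.
  leading term x_3**2: no divisor's leading term divides it; move 2/3*x_3**2 to the remainder.
  leading term x_3: no divisor's leading term divides it; move 2/3*x_3 to the remainder.
  remainder -4/3*x_2**2*x_3 + 4*x_2**2 - x_2*x_3**2 - x_2*x_3 + 2/3*x_3**2 + 2/3*x_3 ≠ 0; add g_3 = -4/3*x_2**2*x_3 + 4*x_2**2 - x_2*x_3**2 - x_2*x_3 + 2/3*x_3**2 + 2/3*x_3 to the basis.

S(f_1,g_3): lcm = x_1*x_2**2*x_3. S = 3*x_1*x_2**2 - 3/4*x_1*x_2*x_3**2 - 3/4*x_1*x_2*x_3 + 1/2*x_1*x_3**2 + 1/2*x_1*x_3 + 4*x_2**3 - x_2**2*x_3**2.
  leading term x_1*x_2**2: subtract (x_2)·f_2 from 3*x_1*x_2**2 - 3/4*x_1*x_2*x_3**2 - 3/4*x_1*x_2*x_3 + 1/2*x_1*x_3**2 + 1/2*x_1*x_3 + 4*x_2**3 - x_2**2*x_3**2 → -3/4*x_1*x_2*x_3**2 - 3/4*x_1*x_2*x_3 + 1/2*x_1*x_3**2 + 1/2*x_1*x_3 - x_2**2*x_3**2 - 3*x_2**2 + 2*x_2*x_3 + 2*x_2
  leading term x_1*x_2*x_3**2: subtract (3/8*x_2*x_3)·f_1 from -3/4*x_1*x_2*x_3**2 - 3/4*x_1*x_2*x_3 + 1/2*x_1*x_3**2 + 1/2*x_1*x_3 - x_2**2*x_3**2 - 3*x_2**2 + 2*x_2*x_3 + 2*x_2 → -3/4*x_1*x_2*x_3 + 1/2*x_1*x_3**2 + 1/2*x_1*x_3 - x_2**2*x_3**2 + 3*x_2**2*x_3 - 3*x_2**2 - 3/4*x_2*x_3**3 + 2*x_2*x_3 + 2*x_2
  leading term x_1*x_2*x_3: subtract (3/8*x_2)·f_1 from -3/4*x_1*x_2*x_3 + 1/2*x_1*x_3**2 + 1/2*x_1*x_3 - x_2**2*x_3**2 + 3*x_2**2*x_3 - 3*x_2**2 - 3/4*x_2*x_3**3 + 2*x_2*x_3 + 2*x_2 → 1/2*x_1*x_3**2 + 1/2*x_1*x_3 - x_2**2*x_3**2 + 3*x_2**2*x_3 - 3/4*x_2*x_3**3 - 3/4*x_2*x_3**2 + 2*x_2*x_3 + 2*x_2
  leading term x_1*x_3**2: subtract (-1/4*x_3)·f_1 from 1/2*x_1*x_3**2 + 1/2*x_1*x_3 - x_2**2*x_3**2 + 3*x_2**2*x_3 - 3/4*x_2*x_3**3 - 3/4*x_2*x_3**2 + 2*x_2*x_3 + 2*x_2 → 1/2*x_1*x_3 - x_2**2*x_3**2 + 3*x_2**2*x_3 - 3/4*x_2*x_3**3 - 3/4*x_2*x_3**2 + 2*x_2 + 1/2*x_3**3
  leading term x_1*x_3: subtract (-1/4)·f_1 from 1/2*x_1*x_3 - x_2**2*x_3**2 + 3*x_2**2*x_3 - 3/4*x_2*x_3**3 - 3/4*x_2*x_3**2 + 2*x_2 + 1/2*x_3**3 → -x_2**2*x_3**2 + 3*x_2**2*x_3 - 3/4*x_2*x_3**3 - 3/4*x_2*x_3**2 + 1/2*x_3**3 + 1/2*x_3**2
  leading term x_2**2*x_3**2: subtract (3/4*x_3)·g_3 from -x_2**2*x_3**2 + 3*x_2**2*x_3 - 3/4*x_2*x_3**3 - 3/4*x_2*x_3**2 + 1/2*x_3**3 + 1/2*x_3**2 → 0
  remainder 0.

S(f_2,g_3): lcm = x_1*x_2**2*x_3. S = 3*x_1*x_2**2 - 3/4*x_1*x_2*x_3**2 - 3/4*x_1*x_2*x_3 + 1/2*x_1*x_3**2 + 1/2*x_1*x_3 + 4/3*x_2**3*x_3 + x_2**2*x_3 - 2/3*x_2*x_3**2 - 2/3*x_2*x_3.
  leading term x_1*x_2**2: subtract (x_2)·f_2 from 3*x_1*x_2**2 - 3/4*x_1*x_2*x_3**2 - 3/4*x_1*x_2*x_3 + 1/2*x_1*x_3**2 + 1/2*x_1*x_3 + 4/3*x_2**3*x_3 + x_2**2*x_3 - 2/3*x_2*x_3**2 - 2/3*x_2*x_3 → -3/4*x_1*x_2*x_3**2 - 3/4*x_1*x_2*x_3 + 1/2*x_1*x_3**2 + 1/2*x_1*x_3 + 4/3*x_2**3*x_3 - 4*x_2**3 + x_2**2*x_3 - 3*x_2**2 - 2/3*x_2*x_3**2 + 4/3*x_2*x_3 + 2*x_2
  leading term x_1*x_2*x_3**2: subtract (3/8*x_2*x_3)·f_1 from -3/4*x_1*x_2*x_3**2 - 3/4*x_1*x_2*x_3 + 1/2*x_1*x_3**2 + 1/2*x_1*x_3 + 4/3*x_2**3*x_3 - 4*x_2**3 + x_2**2*x_3 - 3*x_2**2 - 2/3*x_2*x_3**2 + 4/3*x_2*x_3 + 2*x_2 → -3/4*x_1*x_2*x_3 + 1/2*x_1*x_3**2 + 1/2*x_1*x_3 + 4/3*x_2**3*x_3 - 4*x_2**3 + 4*x_2**2*x_3 - 3*x_2**2 - 3/4*x_2*x_3**3 - 2/3*x_2*x_3**2 + 4/3*x_2*x_3 + 2*x_2
  leading term x_1*x_2*x_3: subtract (3/8*x_2)·f_1 from -3/4*x_1*x_2*x_3 + 1/2*x_1*x_3**2 + 1/2*x_1*x_3 + 4/3*x_2**3*x_3 - 4*x_2**3 + 4*x_2**2*x_3 - 3*x_2**2 - 3/4*x_2*x_3**3 - 2/3*x_2*x_3**2 + 4/3*x_2*x_3 + 2*x_2 → 1/2*x_1*x_3**2 + 1/2*x_1*x_3 + 4/3*x_2**3*x_3 - 4*x_2**3 + 4*x_2**2*x_3 - 3/4*x_2*x_3**3 - 17/12*x_2*x_3**2 + 4/3*x_2*x_3 + 2*x_2
  leading term x_1*x_3**2: subtract (-1/4*x_3)·f_1 from 1/2*x_1*x_3**2 + 1/2*x_1*x_3 + 4/3*x_2**3*x_3 - 4*x_2**3 + 4*x_2**2*x_3 - 3/4*x_2*x_3**3 - 17/12*x_2*x_3**2 + 4/3*x_2*x_3 + 2*x_2 → 1/2*x_1*x_3 + 4/3*x_2**3*x_3 - 4*x_2**3 + 4*x_2**2*x_3 - 3/4*x_2*x_3**3 - 17/12*x_2*x_3**2 - 2/3*x_2*x_3 + 2*x_2 + 1/2*x_3**3
  leading term x_1*x_3: subtract (-1/4)·f_1 from 1/2*x_1*x_3 + 4/3*x_2**3*x_3 - 4*x_2**3 + 4*x_2**2*x_3 - 3/4*x_2*x_3**3 - 17/12*x_2*x_3**2 - 2/3*x_2*x_3 + 2*x_2 + 1/2*x_3**3 → 4/3*x_2**3*x_3 - 4*x_2**3 + 4*x_2**2*x_3 - 3/4*x_2*x_3**3 - 17/12*x_2*x_3**2 - 2/3*x_2*x_3 + 1/2*x_3**3 + 1/2*x_3**2
  leading term x_2**3*x_3: subtract (-x_2)·g_3 from 4/3*x_2**3*x_3 - 4*x_2**3 + 4*x_2**2*x_3 - 3/4*x_2*x_3**3 - 17/12*x_2*x_3**2 - 2/3*x_2*x_3 + 1/2*x_3**3 + 1/2*x_3**2 → -x_2**2*x_3**2 + 3*x_2**2*x_3 - 3/4*x_2*x_3**3 - 3/4*x_2*x_3**2 + 1/2*x_3**3 + 1/2*x_3**2
  leading term x_2**2*x_3**2: subtract (3/4*x_3)·g_3 from -x_2**2*x_3**2 + 3*x_2**2*x_3 - 3/4*x_2*x_3**3 - 3/4*x_2*x_3**2 + 1/2*x_3**3 + 1/2*x_3**2 → 0
  remainder 0.

Every S-polynomial of the final basis reduces to 0, so we have a Gröbner basis.

G = {x_1*x_2 + 4/3*x_2**2 + x_2 - 2/3*x_3 - 2/3, x_1*x_3 + 4*x_2 - x_3**2, x_2**2*x_3 - 3*x_2**2 + 3/4*x_2*x_3**2 + 3/4*x_2*x_3 - 1/2*x_3**2 - 1/2*x_3}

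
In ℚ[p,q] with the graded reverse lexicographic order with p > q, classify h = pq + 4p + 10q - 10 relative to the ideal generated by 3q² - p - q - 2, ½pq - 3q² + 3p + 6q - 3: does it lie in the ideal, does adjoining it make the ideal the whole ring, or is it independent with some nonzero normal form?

pq + 4p + 10q - 10 lies in I (it reduces to 0).

First compute the reduced Gröbner basis of I by Buchberger's algorithm.
f_1 = 3q² - p - q - 2, LT = q².
f_2 = ½pq - 3q² + 3p + 6q - 3, LT = pq.

S(f_1,f_2): lcm = pq². S = 6q³ - ⅓p² - 19/3pq - 12q² - ⅔p + 6q.
  leading term q³: subtract (2q)·f_1 from 6q³ - ⅓p² - 19/3pq - 12q² - ⅔p + 6q → -⅓p² - 13/3pq - 10q² - ⅔p + 10q
  leading term p²: no divisor's leading term divides it; move -⅓p² to the remainder.
  leading term pq: subtract (-26/3)·f_2 from -13/3pq - 10q² - ⅔p + 10q → -36q² + 76/3p + 62q - 26
  leading term q²: subtract (-12)·f_1 from -36q² + 76/3p + 62q - 26 → 40/3p + 50q - 50
  leading term p: no divisor's leading term divides it; move 40/3p to the remainder.
  leading term q: no divisor's leading term divides it; move 50q to the remainder.
  leading term 1: no divisor's leading term divides it; move -50 to the remainder.
  remainder -⅓p² + 40/3p + 50q - 50 ≠ 0; add k_3 = -⅓p² + 40/3p + 50q - 50 to the basis.

The other S-polynomials (S(f_1,k_3), S(f_2,k_3)) all reduce to 0 modulo the current basis, so we have a Gröbner basis.
Inter-reduce: drop elements whose leading term is divisible by another's, tail-reduce, and make monic.
Reduced Gröbner basis: {p² - 40p - 150q + 150, pq + 4p + 10q - 10, q² - ⅓p - ⅓q - ⅔}.
Label its elements g_1 = p² - 40p - 150q + 150, g_2 = pq + 4p + 10q - 10, g_3 = q² - ⅓p - ⅓q - ⅔.

Reduce h = pq + 4p + 10q - 10 modulo G:
  leading term pq: subtract (1)·g_2 from pq + 4p + 10q - 10 → 0
  normal form = 0.
Since the normal form is 0, h ∈ I.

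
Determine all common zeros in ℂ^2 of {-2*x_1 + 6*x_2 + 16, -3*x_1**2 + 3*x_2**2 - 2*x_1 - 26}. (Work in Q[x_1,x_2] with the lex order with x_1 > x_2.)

{(-7/4, -13/4), (-1, -3)}

Compute a lex Gröbner basis by Buchberger's algorithm.
f_1 = -2*x_1 + 6*x_2 + 16, LT = x_1.
f_2 = -3*x_1**2 - 2*x_1 + 3*x_2**2 - 26, LT = x_1**2.

S(f_1,f_2): lcm = x_1**2. S = -3*x_1*x_2 - 26/3*x_1 + x_2**2 - 26/3.
  leading term x_1*x_2: subtract (3/2*x_2)·f_1 from -3*x_1*x_2 - 26/3*x_1 + x_2**2 - 26/3 → -26/3*x_1 - 8*x_2**2 - 24*x_2 - 26/3
  leading term x_1: subtract (13/3)·f_1 from -26/3*x_1 - 8*x_2**2 - 24*x_2 - 26/3 → -8*x_2**2 - 50*x_2 - 78
  leading term x_2**2: no divisor's leading term divides it; move -8*x_2**2 to the remainder.
  leading term x_2: no divisor's leading term divides it; move -50*x_2 to the remainder.
  leading term 1: no divisor's leading term divides it; move -78 to the remainder.
  remainder -8*x_2**2 - 50*x_2 - 78 ≠ 0; add h_3 = -8*x_2**2 - 50*x_2 - 78 to the basis.

The other S-polynomials (S(f_1,h_3), S(f_2,h_3)) all reduce to 0 modulo the current basis, so we have a Gröbner basis.
Inter-reduce: drop elements whose leading term is divisible by another's, tail-reduce, and make monic.
Reduced Gröbner basis: {x_1 - 3*x_2 - 8, x_2**2 + 25/4*x_2 + 39/4}.

A lex Gröbner basis eliminates variables successively. Here x_2**2 + 25/4*x_2 + 39/4 depends only on x_2, with roots {-13/4, -3}; lifting each root through the earlier basis elements recovers the full solutions.
  x_2 = -13/4: the earlier basis element becomes x_1 + 7/4 = 0, giving x_1 = -7/4 — point (-7/4, -13/4).
  x_2 = -3: the earlier basis element becomes x_1 + 1 = 0, giving x_1 = -1 — point (-1, -3).
Each listed point satisfies every original equation (direct substitution).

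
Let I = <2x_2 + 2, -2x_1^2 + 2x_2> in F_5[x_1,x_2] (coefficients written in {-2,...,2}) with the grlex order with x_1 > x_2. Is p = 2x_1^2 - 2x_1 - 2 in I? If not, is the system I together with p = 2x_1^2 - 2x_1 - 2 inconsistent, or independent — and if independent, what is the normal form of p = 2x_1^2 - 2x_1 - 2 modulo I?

2x_1^2 - 2x_1 - 2 is independent of I; its normal form modulo I is -2x_1 + 1.

First compute the reduced Gröbner basis of I by Buchberger's algorithm.
f_1 = 2x_2 + 2, LT = x_2.
f_2 = -2x_1^2 + 2x_2, LT = x_1^2.

The S-polynomials (S(f_1,f_2)) all reduce to 0 modulo the current basis, so we have a Gröbner basis.
Inter-reduce: drop elements whose leading term is divisible by another's, tail-reduce, and make monic.
Reduced Gröbner basis: {x_1^2 + 1, x_2 + 1}.
Label its elements g_1 = x_1^2 + 1, g_2 = x_2 + 1.

Reduce p = 2x_1^2 - 2x_1 - 2 modulo G:
  leading term x_1^2: subtract (2)·g_1 from 2x_1^2 - 2x_1 - 2 → -2x_1 + 1
  leading term x_1: no divisor's leading term divides it; move -2x_1 to the remainder.
  leading term 1: no divisor's leading term divides it; move 1 to the remainder.
  normal form = -2x_1 + 1.
The normal form is nonzero, so p ∉ I. Since p minus its normal form lies in I, I + (p) = I + (r) where r = -2x_1 + 1; decide whether this ideal is the whole ring.
Run Buchberger on G together with r (pairs among the g_i already reduce to 0 since G is a Gröbner basis):
g_1 = x_1^2 + 1, LT = x_1^2.
g_2 = x_2 + 1, LT = x_2.
r = -2x_1 + 1, LT = x_1.

The S-polynomials (S(g_1,g_2), S(g_1,r), S(g_2,r)) all reduce to 0 modulo the current basis, so we have a Gröbner basis.
Inter-reduce: drop elements whose leading term is divisible by another's, tail-reduce, and make monic.
Reduced Gröbner basis: {x_1 + 2, x_2 + 1}.
The reduced Gröbner basis of I + (p) is {x_1 + 2, x_2 + 1} ≠ {1}, a proper ideal, so the enlarged system stays consistent: p is independent of I, with normal form -2x_1 + 1.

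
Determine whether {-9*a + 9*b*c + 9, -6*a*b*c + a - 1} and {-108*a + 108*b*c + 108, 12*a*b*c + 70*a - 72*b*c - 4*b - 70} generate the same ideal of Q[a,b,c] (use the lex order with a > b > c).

Two ideals are equal iff their reduced Gröbner bases coincide (the reduced basis is unique for a fixed ordering).
Buchberger on the first generating set:
f_1 = -9*a + 9*b*c + 9, LT = a.
f_2 = -6*a*b*c + a - 1, LT = a*b*c.

S(f_1,f_2): lcm = a*b*c. S = 1/6*a - b**2*c**2 - b*c - 1/6.
  leading term a: subtract (-1/54)·f_1 from 1/6*a - b**2*c**2 - b*c - 1/6 → -b**2*c**2 - 5/6*b*c
  leading term b**2*c**2: no divisor's leading term divides it; move -b**2*c**2 to the remainder.
  leading term b*c: no divisor's leading term divides it; move -5/6*b*c to the remainder.
  remainder -b**2*c**2 - 5/6*b*c ≠ 0; add g_3 = -b**2*c**2 - 5/6*b*c to the basis.

The other S-polynomials (S(f_1,g_3), S(f_2,g_3)) all reduce to 0 modulo the current basis, so we have a Gröbner basis.
Inter-reduce: drop elements whose leading term is divisible by another's, tail-reduce, and make monic.
Reduced Gröbner basis: {a - b*c - 1, b**2*c**2 + 5/6*b*c}.

Buchberger on the second generating set:
h_1 = -108*a + 108*b*c + 108, LT = a.
h_2 = 12*a*b*c + 70*a - 72*b*c - 4*b - 70, LT = a*b*c.

S(h_1,h_2): lcm = a*b*c. S = -35/6*a - b**2*c**2 + 5*b*c + 1/3*b + 35/6.
  leading term a: subtract (35/648)·h_1 from -35/6*a - b**2*c**2 + 5*b*c + 1/3*b + 35/6 → -b**2*c**2 - 5/6*b*c + 1/3*b
  leading term b**2*c**2: no divisor's leading term divides it; move -b**2*c**2 to the remainder.
  leading term b*c: no divisor's leading term divides it; move -5/6*b*c to the remainder.
  leading term b: no divisor's leading term divides it; move 1/3*b to the remainder.
  remainder -b**2*c**2 - 5/6*b*c + 1/3*b ≠ 0; add k_3 = -b**2*c**2 - 5/6*b*c + 1/3*b to the basis.

The other S-polynomials (S(h_1,k_3), S(h_2,k_3)) all reduce to 0 modulo the current basis, so we have a Gröbner basis.
Inter-reduce: drop elements whose leading term is divisible by another's, tail-reduce, and make monic.
Reduced Gröbner basis: {a - b*c - 1, b**2*c**2 + 5/6*b*c - 1/3*b}.

These differ, so the ideals are not equal.
The same test decides containment: I ⊆ J iff every generator of I reduces to 0 modulo a Gröbner basis of J.

No, the ideals differ.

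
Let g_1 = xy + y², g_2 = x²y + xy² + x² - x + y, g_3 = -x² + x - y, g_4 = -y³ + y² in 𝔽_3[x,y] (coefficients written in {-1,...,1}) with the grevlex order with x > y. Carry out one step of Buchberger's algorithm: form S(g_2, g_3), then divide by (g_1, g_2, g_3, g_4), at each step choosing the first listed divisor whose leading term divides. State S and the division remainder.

lcm(LM(g_2), LM(g_3)) = x²y.
S = (lcm/LT(g_2))·g_2 − (lcm/LT(g_3))·g_3 = xy² + x² + xy - y² - x + y.
Reduce S modulo (g_1, g_2, g_3, g_4) in that order:
  leading term xy²: subtract (y)·g_1 from xy² + x² + xy - y² - x + y → -y³ + x² + xy - y² - x + y
  leading term y³: subtract (1)·g_4 from -y³ + x² + xy - y² - x + y → x² + xy + y² - x + y
  leading term x²: subtract (-1)·g_3 from x² + xy + y² - x + y → xy + y²
  leading term xy: subtract (1)·g_1 from xy + y² → 0
The remainder is 0, so this S-polynomial contributes no new basis element.

S(g_2, g_3) = xy² + x² + xy - y² - x + y; remainder on division = 0.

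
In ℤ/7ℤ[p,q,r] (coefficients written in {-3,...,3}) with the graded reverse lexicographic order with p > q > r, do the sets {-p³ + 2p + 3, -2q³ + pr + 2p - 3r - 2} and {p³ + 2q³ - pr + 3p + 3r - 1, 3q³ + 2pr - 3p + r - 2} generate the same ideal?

No, the ideals differ.

For a fixed monomial order, each ideal has a unique reduced Gröbner basis; comparing bases decides equality.
Buchberger on the first generating set:
f_1 = -p³ + 2p + 3, LT = p³.
f_2 = -2q³ + pr + 2p - 3r - 2, LT = q³.

The S-polynomials (S(f_1,f_2)) all reduce to 0 modulo the current basis, so we have a Gröbner basis.
Inter-reduce: drop elements whose leading term is divisible by another's, tail-reduce, and make monic.
Reduced Gröbner basis: {p³ - 2p - 3, q³ + 3pr - p - 2r + 1}.

Buchberger on the second generating set:
h_1 = p³ + 2q³ - pr + 3p + 3r - 1, LT = p³.
h_2 = 3q³ + 2pr - 3p + r - 2, LT = q³.

The S-polynomials (S(h_1,h_2)) all reduce to 0 modulo the current basis, so we have a Gröbner basis.
Inter-reduce: drop elements whose leading term is divisible by another's, tail-reduce, and make monic.
Reduced Gröbner basis: {p³ - 2p - 2, q³ + 3pr - p - 2r - 3}.

Since the reduced bases disagree, the two ideals are not the same.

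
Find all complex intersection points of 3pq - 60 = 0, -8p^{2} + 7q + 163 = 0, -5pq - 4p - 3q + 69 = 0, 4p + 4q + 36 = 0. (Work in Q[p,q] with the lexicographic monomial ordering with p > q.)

Compute a lex Gröbner basis by Buchberger's algorithm.
f_1 = 3pq - 60, LT = pq.
f_2 = -8p^{2} + 7q + 163, LT = p^{2}.
f_3 = -5pq - 4p - 3q + 69, LT = pq.
f_4 = 4p + 4q + 36, LT = p.

S(f_1,f_2): lcm = p^{2}q. S = -20p + \tfrac{7}{8}q^{2} + \tfrac{163}{8}q.
  reduce S modulo (f_1, f_2, f_3, f_4):
  remainder \tfrac{7}{8}q^{2} + \tfrac{323}{8}q + 180 ≠ 0; add h_5 = \tfrac{7}{8}q^{2} + \tfrac{323}{8}q + 180 to the basis.

S(f_1,f_3): lcm = pq. S = -\tfrac{4}{5}p - \tfrac{3}{5}q - \tfrac{31}{5}.
  reduce S modulo (f_1, f_2, f_3, f_4, h_5):
  remainder \tfrac{1}{5}q + 1 ≠ 0; add h_6 = \tfrac{1}{5}q + 1 to the basis.

The other S-polynomials (S(f_1,f_4), S(f_2,f_3), S(f_2,f_4), S(f_3,f_4), S(f_1,h_5), S(f_2,h_5), S(f_3,h_5), S(f_4,h_5), S(f_1,h_6), S(f_2,h_6), S(f_3,h_6), S(f_4,h_6), S(h_5,h_6)) all reduce to 0 modulo the current basis, so we have a Gröbner basis.
Inter-reduce: drop elements whose leading term is divisible by another's, tail-reduce, and make monic.
Reduced Gröbner basis: {p + 4, q + 5}.

A lex Gröbner basis eliminates variables successively. Here q + 5 depends only on q, with roots {-5}; lifting each root through the earlier basis elements recovers the full solutions.
  q = -5: the earlier basis element becomes p + 4 = 0, giving p = -4 — point (-4, -5).

{(-4, -5)}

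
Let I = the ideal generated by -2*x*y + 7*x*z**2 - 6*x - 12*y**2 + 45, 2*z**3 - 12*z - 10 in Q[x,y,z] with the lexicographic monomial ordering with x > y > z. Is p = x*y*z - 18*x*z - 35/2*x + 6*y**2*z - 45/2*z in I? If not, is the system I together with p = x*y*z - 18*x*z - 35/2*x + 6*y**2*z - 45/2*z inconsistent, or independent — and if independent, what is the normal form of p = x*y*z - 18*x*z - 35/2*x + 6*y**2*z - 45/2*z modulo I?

x*y*z - 18*x*z - 35/2*x + 6*y**2*z - 45/2*z lies in I (it reduces to 0).

First compute the reduced Gröbner basis of I by Buchberger's algorithm.
f_1 = -2*x*y + 7*x*z**2 - 6*x - 12*y**2 + 45, LT = x*y.
f_2 = 2*z**3 - 12*z - 10, LT = z**3.

The S-polynomials (S(f_1,f_2)) all reduce to 0 modulo the current basis, so we have a Gröbner basis.
Inter-reduce: drop elements whose leading term is divisible by another's, tail-reduce, and make monic.
Reduced Gröbner basis: {x*y - 7/2*x*z**2 + 3*x + 6*y**2 - 45/2, z**3 - 6*z - 5}.
Label its elements g_1 = x*y - 7/2*x*z**2 + 3*x + 6*y**2 - 45/2, g_2 = z**3 - 6*z - 5.

Reduce p = x*y*z - 18*x*z - 35/2*x + 6*y**2*z - 45/2*z modulo G:
  leading term x*y*z: subtract (z)·g_1 from x*y*z - 18*x*z - 35/2*x + 6*y**2*z - 45/2*z → 7/2*x*z**3 - 21*x*z - 35/2*x
  leading term x*z**3: subtract (7/2*x)·g_2 from 7/2*x*z**3 - 21*x*z - 35/2*x → 0
  normal form = 0.
Since the normal form is 0, p ∈ I.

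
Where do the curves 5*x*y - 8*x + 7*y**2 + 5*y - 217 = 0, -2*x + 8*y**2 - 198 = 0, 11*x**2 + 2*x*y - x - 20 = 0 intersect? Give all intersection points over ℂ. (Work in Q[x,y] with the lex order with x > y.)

Compute a lex Gröbner basis by Buchberger's algorithm.
f_1 = 5*x*y - 8*x + 7*y**2 + 5*y - 217, LT = x*y.
f_2 = -2*x + 8*y**2 - 198, LT = x.
f_3 = 11*x**2 + 2*x*y - x - 20, LT = x**2.

S(f_1,f_2): lcm = x*y. S = -8/5*x + 4*y**3 + 7/5*y**2 - 98*y - 217/5.
  reduce S modulo (f_1, f_2, f_3):
  remainder 4*y**3 - 5*y**2 - 98*y + 115 ≠ 0; add h_4 = 4*y**3 - 5*y**2 - 98*y + 115 to the basis.

S(f_1,f_3): lcm = x**2*y. S = -8/5*x**2 + 67/55*x*y**2 + 12/11*x*y - 217/5*x + 20/11*y.
  reduce S modulo (f_1, f_2, f_3, h_4):
  remainder 1753/4*y**2 - 839/22*y - 473685/44 ≠ 0; add h_5 = 1753/4*y**2 - 839/22*y - 473685/44 to the basis.

S(f_2,f_3): lcm = x**2. S = -4*x*y**2 - 2/11*x*y + 1090/11*x + 20/11.
  reduce S modulo (f_1, f_2, f_3, h_4, h_5):
  remainder 586858/212113*y - 2934290/212113 ≠ 0; add h_6 = 586858/212113*y - 2934290/212113 to the basis.

The other S-polynomials (S(f_1,h_4), S(f_2,h_4), S(f_3,h_4), S(f_1,h_5), S(f_2,h_5), S(f_3,h_5), S(h_4,h_5), S(f_1,h_6), S(f_2,h_6), S(f_3,h_6), S(h_4,h_6), S(h_5,h_6)) all reduce to 0 modulo the current basis, so we have a Gröbner basis.
Inter-reduce: drop elements whose leading term is divisible by another's, tail-reduce, and make monic.
Reduced Gröbner basis: {x - 1, y - 5}.

Elimination: the polynomial y - 5 lies in the elimination ideal for y, so y ∈ {5}. For each such y, the remaining basis elements (now univariate) give the rest of the solution.
  y = 5: the earlier basis element becomes x - 1 = 0, giving x = 1 — point (1, 5).

{(1, 5)}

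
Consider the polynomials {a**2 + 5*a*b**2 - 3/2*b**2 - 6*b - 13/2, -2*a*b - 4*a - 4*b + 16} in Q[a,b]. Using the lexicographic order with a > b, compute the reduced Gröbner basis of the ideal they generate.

Buchberger's algorithm terminates because the ascending chain of leading-term ideals stabilizes.

f_1 = a**2 + 5*a*b**2 - 3/2*b**2 - 6*b - 13/2, LT = a**2.
f_2 = -2*a*b - 4*a - 4*b + 16, LT = a*b.

S(f_1,f_2): lcm = a**2*b. S = -2*a**2 + 5*a*b**3 - 2*a*b + 8*a - 3/2*b**3 - 6*b**2 - 13/2*b.
  leading term a**2: subtract (-2)·f_1 from -2*a**2 + 5*a*b**3 - 2*a*b + 8*a - 3/2*b**3 - 6*b**2 - 13/2*b → 5*a*b**3 + 10*a*b**2 - 2*a*b + 8*a - 3/2*b**3 - 9*b**2 - 37/2*b - 13
  leading term a*b**3: subtract (-5/2*b**2)·f_2 from 5*a*b**3 + 10*a*b**2 - 2*a*b + 8*a - 3/2*b**3 - 9*b**2 - 37/2*b - 13 → -2*a*b + 8*a - 23/2*b**3 + 31*b**2 - 37/2*b - 13
  leading term a*b: subtract (1)·f_2 from -2*a*b + 8*a - 23/2*b**3 + 31*b**2 - 37/2*b - 13 → 12*a - 23/2*b**3 + 31*b**2 - 29/2*b - 29
  leading term a: no divisor's leading term divides it; move 12*a to the remainder.
  leading term b**3: no divisor's leading term divides it; move -23/2*b**3 to the remainder.
  leading term b**2: no divisor's leading term divides it; move 31*b**2 to the remainder.
  leading term b: no divisor's leading term divides it; move -29/2*b to the remainder.
  leading term 1: no divisor's leading term divides it; move -29 to the remainder.
  remainder 12*a - 23/2*b**3 + 31*b**2 - 29/2*b - 29 ≠ 0; add g_3 = 12*a - 23/2*b**3 + 31*b**2 - 29/2*b - 29 to the basis.

S(f_2,g_3): lcm = a*b. S = 2*a + 23/24*b**4 - 31/12*b**3 + 29/24*b**2 + 53/12*b - 8.
  leading term a: subtract (1/6)·g_3 from 2*a + 23/24*b**4 - 31/12*b**3 + 29/24*b**2 + 53/12*b - 8 → 23/24*b**4 - 2/3*b**3 - 95/24*b**2 + 41/6*b - 19/6
  leading term b**4: no divisor's leading term divides it; move 23/24*b**4 to the remainder.
  leading term b**3: no divisor's leading term divides it; move -2/3*b**3 to the remainder.
  leading term b**2: no divisor's leading term divides it; move -95/24*b**2 to the remainder.
  leading term b: no divisor's leading term divides it; move 41/6*b to the remainder.
  leading term 1: no divisor's leading term divides it; move -19/6 to the remainder.
  remainder 23/24*b**4 - 2/3*b**3 - 95/24*b**2 + 41/6*b - 19/6 ≠ 0; add g_4 = 23/24*b**4 - 2/3*b**3 - 95/24*b**2 + 41/6*b - 19/6 to the basis.

The other S-polynomials (S(f_1,g_3), S(f_1,g_4), S(f_2,g_4), S(g_3,g_4)) all reduce to 0 modulo the current basis, so we have a Gröbner basis.
Inter-reduce: drop elements whose leading term is divisible by another's, tail-reduce, and make monic.

G = {a - 23/24*b**3 + 31/12*b**2 - 29/24*b - 29/12, b**4 - 16/23*b**3 - 95/23*b**2 + 164/23*b - 76/23}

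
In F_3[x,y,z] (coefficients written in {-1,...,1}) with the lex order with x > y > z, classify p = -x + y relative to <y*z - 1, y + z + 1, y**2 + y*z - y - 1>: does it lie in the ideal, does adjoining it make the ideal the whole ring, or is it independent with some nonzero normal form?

-x + y is independent of I; its normal form modulo I is -x + 1.

First compute the reduced Gröbner basis of I by Buchberger's algorithm.
f_1 = y*z - 1, LT = y*z.
f_2 = y + z + 1, LT = y.
f_3 = y**2 + y*z - y - 1, LT = y**2.

S(f_1,f_2): lcm = y*z. S = -z**2 - z - 1.
  reduce S modulo (f_1, f_2, f_3):
  remainder -z**2 - z - 1 ≠ 0; add h_4 = -z**2 - z - 1 to the basis.

S(f_1,f_3): lcm = y**2*z. S = -y*z**2 + y*z - y + z.
  reduce S modulo (f_1, f_2, f_3, h_4):
  remainder z - 1 ≠ 0; add h_5 = z - 1 to the basis.

The other S-polynomials (S(f_2,f_3), S(f_1,h_4), S(f_2,h_4), S(f_3,h_4), S(f_1,h_5), S(f_2,h_5), S(f_3,h_5), S(h_4,h_5)) all reduce to 0 modulo the current basis, so we have a Gröbner basis.
Inter-reduce: drop elements whose leading term is divisible by another's, tail-reduce, and make monic.
Reduced Gröbner basis: {y - 1, z - 1}.
Label its elements g_1 = y - 1, g_2 = z - 1.

Reduce p = -x + y modulo G:
  leading term x: no divisor's leading term divides it; move -x to the remainder.
  leading term y: subtract (1)·g_1 from y → 1
  leading term 1: no divisor's leading term divides it; move 1 to the remainder.
  normal form = -x + 1.
The normal form is nonzero, so p ∉ I. Since p minus its normal form lies in I, I + (p) = I + (r) where r = -x + 1; decide whether this ideal is the whole ring.
Run Buchberger on G together with r (pairs among the g_i already reduce to 0 since G is a Gröbner basis):
g_1 = y - 1, LT = y.
g_2 = z - 1, LT = z.
r = -x + 1, LT = x.

The S-polynomials (S(g_1,g_2), S(g_1,r), S(g_2,r)) all reduce to 0 modulo the current basis, so we have a Gröbner basis.
Inter-reduce: drop elements whose leading term is divisible by another's, tail-reduce, and make monic.
Reduced Gröbner basis: {x - 1, y - 1, z - 1}.
The reduced Gröbner basis of I + (p) is {x - 1, y - 1, z - 1} ≠ {1}, a proper ideal, so the enlarged system stays consistent: p is independent of I, with normal form -x + 1.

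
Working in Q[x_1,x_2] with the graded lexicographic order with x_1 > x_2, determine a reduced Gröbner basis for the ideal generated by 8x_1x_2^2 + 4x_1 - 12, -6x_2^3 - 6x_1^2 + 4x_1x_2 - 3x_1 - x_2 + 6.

G = {x_1^3 - 2/3x_1^2x_2 + 1/2x_1^2 - 1/3x_1x_2 - x_1 + 3/2x_2, x_1x_2^2 + 1/2x_1 - 3/2, x_2^3 + x_1^2 - 2/3x_1x_2 + 1/2x_1 + 1/6x_2 - 1}

This is the nonlinear analogue of row-reducing a linear system.

f_1 = 8x_1x_2^2 + 4x_1 - 12, LT = x_1x_2^2.
f_2 = -6x_2^3 - 6x_1^2 + 4x_1x_2 - 3x_1 - x_2 + 6, LT = x_2^3.

S(f_1,f_2): lcm = x_1x_2^3. S = -x_1^3 + 2/3x_1^2x_2 - 1/2x_1^2 + 1/3x_1x_2 + x_1 - 3/2x_2.
  leading term x_1^3: no divisor's leading term divides it; move -x_1^3 to the remainder.
  leading term x_1^2x_2: no divisor's leading term divides it; move 2/3x_1^2x_2 to the remainder.
  leading term x_1^2: no divisor's leading term divides it; move -1/2x_1^2 to the remainder.
  leading term x_1x_2: no divisor's leading term divides it; move 1/3x_1x_2 to the remainder.
  leading term x_1: no divisor's leading term divides it; move x_1 to the remainder.
  leading term x_2: no divisor's leading term divides it; move -3/2x_2 to the remainder.
  remainder -x_1^3 + 2/3x_1^2x_2 - 1/2x_1^2 + 1/3x_1x_2 + x_1 - 3/2x_2 ≠ 0; add g_3 = -x_1^3 + 2/3x_1^2x_2 - 1/2x_1^2 + 1/3x_1x_2 + x_1 - 3/2x_2 to the basis.

The other S-polynomials (S(f_1,g_3), S(f_2,g_3)) all reduce to 0 modulo the current basis, so we have a Gröbner basis.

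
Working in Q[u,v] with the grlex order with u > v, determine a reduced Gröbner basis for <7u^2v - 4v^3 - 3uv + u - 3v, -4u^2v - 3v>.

G = {u^3 + 3/4u, u^2v + 3/4v, v^3 + 3/4uv - 1/4u + 33/16v}

f_1 = 7u^2v - 4v^3 - 3uv + u - 3v, LT = u^2v.
f_2 = -4u^2v - 3v, LT = u^2v.

S(f_1,f_2): lcm = u^2v. S = -4/7v^3 - 3/7uv + 1/7u - 33/28v.
  reduce S modulo (f_1, f_2):
  remainder -4/7v^3 - 3/7uv + 1/7u - 33/28v ≠ 0; add g_3 = -4/7v^3 - 3/7uv + 1/7u - 33/28v to the basis.

S(f_1,g_3): lcm = u^2v^3. S = -4/7v^5 - 3/4u^3v - 3/7uv^3 + 1/4u^3 - 33/16u^2v + 1/7uv^2 - 3/7v^3.
  reduce S modulo (f_1, f_2, g_3):
  remainder 1/4u^3 + 3/16u ≠ 0; add g_4 = 1/4u^3 + 3/16u to the basis.

The other S-polynomials (S(f_2,g_3), S(f_1,g_4), S(f_2,g_4), S(g_3,g_4)) all reduce to 0 modulo the current basis, so we have a Gröbner basis.
Inter-reduce: drop elements whose leading term is divisible by another's, tail-reduce, and make monic.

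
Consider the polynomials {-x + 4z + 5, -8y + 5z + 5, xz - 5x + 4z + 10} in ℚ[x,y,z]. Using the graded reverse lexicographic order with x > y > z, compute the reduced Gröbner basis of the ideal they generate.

f_1 = -x + 4z + 5, LT = x.
f_2 = -8y + 5z + 5, LT = y.
f_3 = xz - 5x + 4z + 10, LT = xz.

S(f_1,f_3): lcm = xz. S = -4z² + 5x - 9z - 10.
  leading term z²: no divisor's leading term divides it; move -4z² to the remainder.
  leading term x: subtract (-5)·f_1 from 5x - 9z - 10 → 11z + 15
  leading term z: no divisor's leading term divides it; move 11z to the remainder.
  leading term 1: no divisor's leading term divides it; move 15 to the remainder.
  remainder -4z² + 11z + 15 ≠ 0; add g_4 = -4z² + 11z + 15 to the basis.

The other S-polynomials (S(f_1,f_2), S(f_2,f_3), S(f_1,g_4), S(f_2,g_4), S(f_3,g_4)) all reduce to 0 modulo the current basis, so we have a Gröbner basis.
Inter-reduce: drop elements whose leading term is divisible by another's, tail-reduce, and make monic.

G = {z² - 11/4z - 15/4, x - 4z - 5, y - ⅝z - ⅝}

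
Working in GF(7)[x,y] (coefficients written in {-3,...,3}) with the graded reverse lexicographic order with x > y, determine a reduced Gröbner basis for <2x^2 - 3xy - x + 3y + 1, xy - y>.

Buchberger's algorithm terminates because the ascending chain of leading-term ideals stabilizes.

f_1 = 2x^2 - 3xy - x + 3y + 1, LT = x^2.
f_2 = xy - y, LT = xy.

S(f_1,f_2): lcm = x^2y. S = 2xy^2 - 3xy - 2y^2 - 3y.
  leading term xy^2: subtract (2y)·f_2 from 2xy^2 - 3xy - 2y^2 - 3y → -3xy - 3y
  leading term xy: subtract (-3)·f_2 from -3xy - 3y → y
  leading term y: no divisor's leading term divides it; move y to the remainder.
  remainder y ≠ 0; add g_3 = y to the basis.

The other S-polynomials (S(f_1,g_3), S(f_2,g_3)) all reduce to 0 modulo the current basis, so we have a Gröbner basis.
Inter-reduce: drop elements whose leading term is divisible by another's, tail-reduce, and make monic.

G = {x^2 + 3x - 3, y}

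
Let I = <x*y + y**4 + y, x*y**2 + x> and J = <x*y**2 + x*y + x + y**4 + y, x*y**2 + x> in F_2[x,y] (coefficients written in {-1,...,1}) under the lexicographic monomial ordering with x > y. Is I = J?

Equality of ideals is decidable: compute both reduced Gröbner bases (unique for the ordering) and check whether they agree.
Buchberger on the first generating set:
f_1 = x*y + y**4 + y, LT = x*y.
f_2 = x*y**2 + x, LT = x*y**2.

S(f_1,f_2): lcm = x*y**2. S = x + y**5 + y**2.
  reduce S modulo (f_1, f_2):
  remainder x + y**5 + y**2 ≠ 0; add g_3 = x + y**5 + y**2 to the basis.

S(f_1,g_3): lcm = x*y. S = y**6 + y**4 + y**3 + y.
  reduce S modulo (f_1, f_2, g_3):
  remainder y**6 + y**4 + y**3 + y ≠ 0; add g_4 = y**6 + y**4 + y**3 + y to the basis.

The other S-polynomials (S(f_2,g_3), S(f_1,g_4), S(f_2,g_4), S(g_3,g_4)) all reduce to 0 modulo the current basis, so we have a Gröbner basis.
Inter-reduce: drop elements whose leading term is divisible by another's, tail-reduce, and make monic.
Reduced Gröbner basis: {x + y**5 + y**2, y**6 + y**4 + y**3 + y}.

Buchberger on the second generating set:
h_1 = x*y**2 + x*y + x + y**4 + y, LT = x*y**2.
h_2 = x*y**2 + x, LT = x*y**2.

S(h_1,h_2): lcm = x*y**2. S = x*y + y**4 + y.
  reduce S modulo (h_1, h_2):
  remainder x*y + y**4 + y ≠ 0; add k_3 = x*y + y**4 + y to the basis.

S(h_1,k_3): lcm = x*y**2. S = x*y + x + y**5 + y**4 + y**2 + y.
  reduce S modulo (h_1, h_2, k_3):
  remainder x + y**5 + y**2 ≠ 0; add k_4 = x + y**5 + y**2 to the basis.

S(h_1,k_4): lcm = x*y**2. S = x*y + x + y**7 + y.
  reduce S modulo (h_1, h_2, k_3, k_4):
  remainder y**7 + y**5 + y**4 + y**2 ≠ 0; add k_5 = y**7 + y**5 + y**4 + y**2 to the basis.

S(k_3,k_4): lcm = x*y. S = y**6 + y**4 + y**3 + y.
  reduce S modulo (h_1, h_2, k_3, k_4, k_5):
  remainder y**6 + y**4 + y**3 + y ≠ 0; add k_6 = y**6 + y**4 + y**3 + y to the basis.

The other S-polynomials (S(h_2,k_3), S(h_2,k_4), S(h_1,k_5), S(h_2,k_5), S(k_3,k_5), S(k_4,k_5), S(h_1,k_6), S(h_2,k_6), S(k_3,k_6), S(k_4,k_6), S(k_5,k_6)) all reduce to 0 modulo the current basis, so we have a Gröbner basis.
Inter-reduce: drop elements whose leading term is divisible by another's, tail-reduce, and make monic.
Reduced Gröbner basis: {x + y**5 + y**2, y**6 + y**4 + y**3 + y}.

The two bases agree; hence the ideals are identical.

Yes, the ideals are equal.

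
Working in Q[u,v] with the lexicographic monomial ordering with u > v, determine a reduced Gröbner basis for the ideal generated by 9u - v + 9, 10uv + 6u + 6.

G = {u - 1/9v + 1, v^2 - 42/5v}

f_1 = 9u - v + 9, LT = u.
f_2 = 10uv + 6u + 6, LT = uv.

S(f_1,f_2): lcm = uv. S = -3/5u - 1/9v^2 + v - 3/5.
  leading term u: subtract (-1/15)·f_1 from -3/5u - 1/9v^2 + v - 3/5 → -1/9v^2 + 14/15v
  leading term v^2: no divisor's leading term divides it; move -1/9v^2 to the remainder.
  leading term v: no divisor's leading term divides it; move 14/15v to the remainder.
  remainder -1/9v^2 + 14/15v ≠ 0; add g_3 = -1/9v^2 + 14/15v to the basis.

The other S-polynomials (S(f_1,g_3), S(f_2,g_3)) all reduce to 0 modulo the current basis, so we have a Gröbner basis.
Inter-reduce: drop elements whose leading term is divisible by another's, tail-reduce, and make monic.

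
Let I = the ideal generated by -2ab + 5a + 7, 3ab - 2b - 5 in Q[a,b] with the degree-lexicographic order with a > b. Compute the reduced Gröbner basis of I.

f_1 = -2ab + 5a + 7, LT = ab.
f_2 = 3ab - 2b - 5, LT = ab.

S(f_1,f_2): lcm = ab. S = -5/2a + 2/3b - 11/6.
  leading term a: no divisor's leading term divides it; move -5/2a to the remainder.
  leading term b: no divisor's leading term divides it; move 2/3b to the remainder.
  leading term 1: no divisor's leading term divides it; move -11/6 to the remainder.
  remainder -5/2a + 2/3b - 11/6 ≠ 0; add g_3 = -5/2a + 2/3b - 11/6 to the basis.

S(f_1,g_3): lcm = ab. S = 4/15b^2 - 5/2a - 11/15b - 7/2.
  leading term b^2: no divisor's leading term divides it; move 4/15b^2 to the remainder.
  leading term a: subtract (1)·g_3 from -5/2a - 11/15b - 7/2 → -7/5b - 5/3
  leading term b: no divisor's leading term divides it; move -7/5b to the remainder.
  leading term 1: no divisor's leading term divides it; move -5/3 to the remainder.
  remainder 4/15b^2 - 7/5b - 5/3 ≠ 0; add g_4 = 4/15b^2 - 7/5b - 5/3 to the basis.

The other S-polynomials (S(f_2,g_3), S(f_1,g_4), S(f_2,g_4), S(g_3,g_4)) all reduce to 0 modulo the current basis, so we have a Gröbner basis.
Inter-reduce: drop elements whose leading term is divisible by another's, tail-reduce, and make monic.

G = {b^2 - 21/4b - 25/4, a - 4/15b + 11/15}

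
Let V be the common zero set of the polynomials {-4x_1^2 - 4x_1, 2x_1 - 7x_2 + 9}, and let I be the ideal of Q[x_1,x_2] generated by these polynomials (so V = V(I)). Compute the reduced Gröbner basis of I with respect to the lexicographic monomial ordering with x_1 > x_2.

f_1 = -4x_1^2 - 4x_1, LT = x_1^2.
f_2 = 2x_1 - 7x_2 + 9, LT = x_1.

S(f_1,f_2): lcm = x_1^2. S = 7/2x_1x_2 - 7/2x_1.
  leading term x_1x_2: subtract (7/4x_2)·f_2 from 7/2x_1x_2 - 7/2x_1 → -7/2x_1 + 49/4x_2^2 - 63/4x_2
  leading term x_1: subtract (-7/4)·f_2 from -7/2x_1 + 49/4x_2^2 - 63/4x_2 → 49/4x_2^2 - 28x_2 + 63/4
  leading term x_2^2: no divisor's leading term divides it; move 49/4x_2^2 to the remainder.
  leading term x_2: no divisor's leading term divides it; move -28x_2 to the remainder.
  leading term 1: no divisor's leading term divides it; move 63/4 to the remainder.
  remainder 49/4x_2^2 - 28x_2 + 63/4 ≠ 0; add g_3 = 49/4x_2^2 - 28x_2 + 63/4 to the basis.

The other S-polynomials (S(f_1,g_3), S(f_2,g_3)) all reduce to 0 modulo the current basis, so we have a Gröbner basis.
Inter-reduce: drop elements whose leading term is divisible by another's, tail-reduce, and make monic.

G = {x_1 - 7/2x_2 + 9/2, x_2^2 - 16/7x_2 + 9/7}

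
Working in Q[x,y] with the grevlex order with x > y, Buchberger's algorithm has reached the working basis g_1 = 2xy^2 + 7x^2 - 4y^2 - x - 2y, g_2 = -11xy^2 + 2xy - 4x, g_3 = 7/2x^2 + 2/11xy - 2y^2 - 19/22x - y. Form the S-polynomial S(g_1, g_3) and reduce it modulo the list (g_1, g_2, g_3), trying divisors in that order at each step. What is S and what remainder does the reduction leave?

lcm(LM(g_1), LM(g_3)) = x^2y^2.
S = (lcm/LT(g_1))·g_1 − (lcm/LT(g_3))·g_3 = -4/77xy^3 + 4/7y^4 + 7/2x^3 - 135/77xy^2 + 2/7y^3 - 1/2x^2 - xy.
Reduce S modulo (g_1, g_2, g_3) in that order:
  leading term xy^3: subtract (-2/77y)·g_1 from -4/77xy^3 + 4/7y^4 + 7/2x^3 - 135/77xy^2 + 2/7y^3 - 1/2x^2 - xy → 4/7y^4 + 7/2x^3 + 2/11x^2y - 135/77xy^2 + 2/11y^3 - 1/2x^2 - 79/77xy - 4/77y^2
  leading term y^4: no divisor's leading term divides it; move 4/7y^4 to the remainder.
  leading term x^3: subtract (x)·g_3 from 7/2x^3 + 2/11x^2y - 135/77xy^2 + 2/11y^3 - 1/2x^2 - 79/77xy - 4/77y^2 → 19/77xy^2 + 2/11y^3 + 4/11x^2 - 2/77xy - 4/77y^2
  leading term xy^2: subtract (19/154)·g_1 from 19/77xy^2 + 2/11y^3 + 4/11x^2 - 2/77xy - 4/77y^2 → 2/11y^3 - 1/2x^2 - 2/77xy + 34/77y^2 + 19/154x + 19/77y
  leading term y^3: no divisor's leading term divides it; move 2/11y^3 to the remainder.
  leading term x^2: subtract (-1/7)·g_3 from -1/2x^2 - 2/77xy + 34/77y^2 + 19/154x + 19/77y → 12/77y^2 + 8/77y
  leading term y^2: no divisor's leading term divides it; move 12/77y^2 to the remainder.
  leading term y: no divisor's leading term divides it; move 8/77y to the remainder.
The remainder 4/7y^4 + 2/11y^3 + 12/77y^2 + 8/77y is nonzero, so it would be added as the next basis element.

S(g_1, g_3) = -4/77xy^3 + 4/7y^4 + 7/2x^3 - 135/77xy^2 + 2/7y^3 - 1/2x^2 - xy; remainder on division = 4/7y^4 + 2/11y^3 + 12/77y^2 + 8/77y.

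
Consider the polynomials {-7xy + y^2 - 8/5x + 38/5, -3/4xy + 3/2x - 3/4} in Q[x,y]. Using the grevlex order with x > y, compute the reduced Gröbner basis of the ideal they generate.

f_1 = -7xy + y^2 - 8/5x + 38/5, LT = xy.
f_2 = -3/4xy + 3/2x - 3/4, LT = xy.

S(f_1,f_2): lcm = xy. S = -1/7y^2 + 78/35x - 73/35.
  leading term y^2: no divisor's leading term divides it; move -1/7y^2 to the remainder.
  leading term x: no divisor's leading term divides it; move 78/35x to the remainder.
  leading term 1: no divisor's leading term divides it; move -73/35 to the remainder.
  remainder -1/7y^2 + 78/35x - 73/35 ≠ 0; add g_3 = -1/7y^2 + 78/35x - 73/35 to the basis.

S(f_1,g_3): lcm = xy^2. S = -1/7y^3 + 78/5x^2 + 8/35xy - 73/5x - 38/35y.
  leading term y^3: subtract (y)·g_3 from -1/7y^3 + 78/5x^2 + 8/35xy - 73/5x - 38/35y → 78/5x^2 - 2xy - 73/5x + y
  leading term x^2: no divisor's leading term divides it; move 78/5x^2 to the remainder.
  leading term xy: subtract (2/7)·f_1 from -2xy - 73/5x + y → -2/7y^2 - 99/7x + y - 76/35
  leading term y^2: subtract (2)·g_3 from -2/7y^2 - 99/7x + y - 76/35 → -93/5x + y + 2
  leading term x: no divisor's leading term divides it; move -93/5x to the remainder.
  leading term y: no divisor's leading term divides it; move y to the remainder.
  leading term 1: no divisor's leading term divides it; move 2 to the remainder.
  remainder 78/5x^2 - 93/5x + y + 2 ≠ 0; add g_4 = 78/5x^2 - 93/5x + y + 2 to the basis.

S(f_2,g_3): lcm = xy^2. S = 78/5x^2 - 2xy - 73/5x + y.
  leading term x^2: subtract (1)·g_4 from 78/5x^2 - 2xy - 73/5x + y → -2xy + 4x - 2
  leading term xy: subtract (2/7)·f_1 from -2xy + 4x - 2 → -2/7y^2 + 156/35x - 146/35
  leading term y^2: subtract (2)·g_3 from -2/7y^2 + 156/35x - 146/35 → 0
  remainder 0.

S(f_1,g_4): lcm = x^2y. S = -1/7xy^2 + 8/35x^2 + 31/26xy - 5/78y^2 - 38/35x - 5/39y.
  leading term xy^2: subtract (1/49y)·f_1 from -1/7xy^2 + 8/35x^2 + 31/26xy - 5/78y^2 - 38/35x - 5/39y → -1/49y^3 + 8/35x^2 + 7803/6370xy - 5/78y^2 - 38/35x - 2707/9555y
  leading term y^3: subtract (1/7y)·g_3 from -1/49y^3 + 8/35x^2 + 7803/6370xy - 5/78y^2 - 38/35x - 2707/9555y → 8/35x^2 + 165/182xy - 5/78y^2 - 38/35x + 4/273y
  leading term x^2: subtract (4/273)·g_4 from 8/35x^2 + 165/182xy - 5/78y^2 - 38/35x + 4/273y → 165/182xy - 5/78y^2 - 74/91x - 8/273
  leading term xy: subtract (-165/1274)·f_1 from 165/182xy - 5/78y^2 - 74/91x - 8/273 → 125/1911y^2 - 50/49x + 1825/1911
  leading term y^2: subtract (-125/273)·g_3 from 125/1911y^2 - 50/49x + 1825/1911 → 0
  remainder 0.

S(f_2,g_4): lcm = x^2y. S = -2x^2 + 31/26xy - 5/78y^2 + x - 5/39y.
  leading term x^2: subtract (-5/39)·g_4 from -2x^2 + 31/26xy - 5/78y^2 + x - 5/39y → 31/26xy - 5/78y^2 - 18/13x + 10/39
  leading term xy: subtract (-31/182)·f_1 from 31/26xy - 5/78y^2 - 18/13x + 10/39 → 29/273y^2 - 58/35x + 2117/1365
  leading term y^2: subtract (-29/39)·g_3 from 29/273y^2 - 58/35x + 2117/1365 → 0
  remainder 0.

S(g_3,g_4): leading monomials are coprime, so the S-polynomial reduces to 0 (Buchberger's first criterion).
Every S-polynomial of the final basis reduces to 0, so we have a Gröbner basis.
Inter-reduce: drop elements whose leading term is divisible by another's, tail-reduce, and make monic.

G = {x^2 - 31/26x + 5/78y + 5/39, xy - 2x + 1, y^2 - 78/5x + 73/5}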